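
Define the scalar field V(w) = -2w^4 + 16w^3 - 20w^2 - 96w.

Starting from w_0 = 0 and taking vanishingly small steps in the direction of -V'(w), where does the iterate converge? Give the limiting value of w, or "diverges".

3

V'(w) = -8(w - 4)(w - 3)(w + 1), so V'(0) = -96.
Gradient descent moves in the -V' direction, i.e. w is increasing.
The nearest critical point in that direction is w = 3, where V'' = 32 > 0 (a local minimum). The iterate converges there.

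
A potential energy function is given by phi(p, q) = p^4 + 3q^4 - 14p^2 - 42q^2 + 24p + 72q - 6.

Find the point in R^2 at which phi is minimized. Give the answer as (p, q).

phi(p,q) separates as A(p) + B(q) − 6, so its minimum is min A + min B − 6.
A'(p) = 4(p - 2)(p - 1)(p + 3) vanishes at p ∈ {-3, 1, 2}; B'(q) = 12(q - 2)(q - 1)(q + 3) vanishes at q ∈ {-3, 1, 2}.
Local minima of A (where A''>0): A(-3)=-117, A(2)=8. Local minima of B: B(-3)=-351, B(2)=24.
So the global minimum of phi is A(-3) + B(-3) − 6 = -117 − 351 − 6 = -474, attained at (-3, -3).

(-3, -3)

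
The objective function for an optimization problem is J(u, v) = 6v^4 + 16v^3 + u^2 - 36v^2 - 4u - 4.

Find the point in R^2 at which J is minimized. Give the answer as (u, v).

(2, -3)

J(u,v) separates as P(u) + Q(v) − 4, so its minimum is min P + min Q − 4.
P'(u) = 2u - 4 vanishes at u ∈ {2}; Q'(v) = 24v(v - 1)(v + 3) vanishes at v ∈ {-3, 0, 1}.
Local minima of P (where P''>0): P(2)=-4. Local minima of Q: Q(-3)=-270, Q(1)=-14.
So the global minimum of J is P(2) + Q(-3) − 4 = -4 − 270 − 4 = -278, attained at (2, -3).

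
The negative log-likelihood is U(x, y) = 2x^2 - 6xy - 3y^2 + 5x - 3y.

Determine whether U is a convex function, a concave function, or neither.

U is quadratic, so its Hessian is the constant matrix H = [[4, -6], [-6, -6]].
det(H) = -60, tr(H) = -2.
det(H) < 0, so H is indefinite: neither convex nor concave.

neither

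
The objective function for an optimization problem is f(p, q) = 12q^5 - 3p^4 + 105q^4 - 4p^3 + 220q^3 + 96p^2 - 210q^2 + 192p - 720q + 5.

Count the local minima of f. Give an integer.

2

f separates as a function of p plus a function of q, so ∇f=0 decouples.
∂f/∂p = -12(p - 4)(p + 1)(p + 4) = 0 at p ∈ {-4, -1, 4}; ∂f/∂q = 60(q - 1)(q + 1)(q + 3)(q + 4) = 0 at q ∈ {-4, -3, -1, 1}.
The Hessian is diagonal: diag(f_pp, f_qq). Second derivatives: f_pp(-4)=-288, f_pp(-1)=180, f_pp(4)=-480; f_qq(-4)=-900, f_qq(-3)=480, f_qq(-1)=-720, f_qq(1)=2400.
Local minima occur where both diagonal entries positive: (-1, -3), (-1, 1). Count: 2.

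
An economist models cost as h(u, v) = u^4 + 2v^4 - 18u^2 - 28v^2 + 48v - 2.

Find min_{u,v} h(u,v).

-317

h(u,v) separates as P(u) + Q(v) − 2, so its minimum is min P + min Q − 2.
P'(u) = 4u(u - 3)(u + 3) vanishes at u ∈ {-3, 0, 3}; Q'(v) = 8(v - 2)(v - 1)(v + 3) vanishes at v ∈ {-3, 1, 2}.
Local minima of P (where P''>0): P(-3)=-81, P(3)=-81. Local minima of Q: Q(-3)=-234, Q(2)=16.
So the global minimum of h is P(-3) + Q(-3) − 2 = -81 − 234 − 2 = -317, attained at (-3, -3).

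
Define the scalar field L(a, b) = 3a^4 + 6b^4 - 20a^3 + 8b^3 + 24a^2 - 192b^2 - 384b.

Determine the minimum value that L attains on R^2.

L(a,b) separates as P(a) + Q(b), so its minimum is min P + min Q.
P'(a) = 12a(a - 4)(a - 1) vanishes at a ∈ {0, 1, 4}; Q'(b) = 24(b - 4)(b + 1)(b + 4) vanishes at b ∈ {-4, -1, 4}.
Local minima of P (where P''>0): P(0)=0, P(4)=-128. Local minima of Q: Q(-4)=-512, Q(4)=-2560.
So the global minimum of L is P(4) + Q(4) = -128 − 2560 = -2688, attained at (4, 4).

-2688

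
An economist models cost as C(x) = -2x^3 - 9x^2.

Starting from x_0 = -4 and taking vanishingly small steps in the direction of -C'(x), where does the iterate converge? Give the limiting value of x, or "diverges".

-3

C'(x) = -6x(x + 3), so C'(-4) = -24.
Gradient descent moves in the -C' direction, i.e. x is increasing.
The nearest critical point in that direction is x = -3, where C'' = 18 > 0 (a local minimum). The iterate converges there.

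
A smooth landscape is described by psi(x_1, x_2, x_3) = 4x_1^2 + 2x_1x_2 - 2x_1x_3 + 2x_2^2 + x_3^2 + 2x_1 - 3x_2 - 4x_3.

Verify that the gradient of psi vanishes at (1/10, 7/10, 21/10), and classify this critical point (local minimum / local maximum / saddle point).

local minimum

∇psi = (8x_1 + 2x_2 - 2x_3 + 2, 2x_1 + 4x_2 - 3, -2x_1 + 2x_3 - 4); substituting (1/10, 7/10, 21/10) gives ∇psi = (0, 0, 0), so (1/10, 7/10, 21/10) is indeed a critical point.
The Hessian is constant: H = [[8, 2, -2], [2, 4, 0], [-2, 0, 2]].
Leading principal minors: Δ₁ = 8, Δ₂ = 28, Δ₃ = 40.
All leading minors are positive, so H is positive definite: a local minimum.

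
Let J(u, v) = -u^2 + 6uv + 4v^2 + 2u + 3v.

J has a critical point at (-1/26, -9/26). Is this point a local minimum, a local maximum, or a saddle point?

The Hessian of J is constant: H = [[-2, 6], [6, 8]].
det(H) = (-2)·8 − 6² = -52.
Since det(H) < 0, H is indefinite and the critical point is a saddle point.

saddle point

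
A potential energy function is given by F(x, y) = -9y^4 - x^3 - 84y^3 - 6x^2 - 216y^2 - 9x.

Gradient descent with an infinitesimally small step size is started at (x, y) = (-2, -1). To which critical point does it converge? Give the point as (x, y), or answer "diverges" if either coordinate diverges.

(-3, -3)

F is separable, so gradient descent decouples: x follows -∂F/∂x, y follows -∂F/∂y.
∂F/∂x = -3(x + 1)(x + 3); at x=-2 this is 3, so x decreases.
∂F/∂y = -36y(y + 3)(y + 4); at y=-1 this is 216, so y decreases.
x converges to its nearest critical value -3 (a local min of the x-part); y converges to -3. The iterate converges to (-3, -3).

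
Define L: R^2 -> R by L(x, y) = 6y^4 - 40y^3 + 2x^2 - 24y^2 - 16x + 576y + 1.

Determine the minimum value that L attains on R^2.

L(x,y) separates as P(x) + Q(y) + 1, so its minimum is min P + min Q + 1.
P'(x) = 4x - 16 vanishes at x ∈ {4}; Q'(y) = 24(y - 4)(y - 3)(y + 2) vanishes at y ∈ {-2, 3, 4}.
Local minima of P (where P''>0): P(4)=-32. Local minima of Q: Q(-2)=-832, Q(4)=896.
So the global minimum of L is P(4) + Q(-2) + 1 = -32 − 832 + 1 = -863, attained at (4, -2).

-863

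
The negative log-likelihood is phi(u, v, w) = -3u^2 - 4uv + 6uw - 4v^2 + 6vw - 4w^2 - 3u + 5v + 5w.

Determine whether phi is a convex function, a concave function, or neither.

phi is quadratic, so its Hessian is the constant matrix H = [[-6, -4, 6], [-4, -8, 6], [6, 6, -8]].
Leading principal minors: -6, 32, -40.
Signs alternate −, +, − ⇒ H ≺ 0 ⇒ concave.

concave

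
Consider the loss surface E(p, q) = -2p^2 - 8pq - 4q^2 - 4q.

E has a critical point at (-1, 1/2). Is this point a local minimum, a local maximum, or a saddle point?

saddle point

The Hessian of E is constant: H = [[-4, -8], [-8, -8]].
det(H) = (-4)·(-8) − (-8)² = -32.
Since det(H) < 0, H is indefinite and the critical point is a saddle point.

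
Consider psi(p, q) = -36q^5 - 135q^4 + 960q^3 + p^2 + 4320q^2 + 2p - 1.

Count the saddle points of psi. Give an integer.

2

psi separates as a function of p plus a function of q, so ∇psi=0 decouples.
∂psi/∂p = 2(p + 1) = 0 at p ∈ {-1}; ∂psi/∂q = -180q(q - 4)(q + 3)(q + 4) = 0 at q ∈ {-4, -3, 0, 4}.
The Hessian is diagonal: diag(psi_pp, psi_qq). Second derivatives: psi_pp(-1)=2; psi_qq(-4)=5760, psi_qq(-3)=-3780, psi_qq(0)=8640, psi_qq(4)=-40320.
Saddle points occur where the two diagonal entries have opposite signs: (-1, -3), (-1, 4). Count: 2.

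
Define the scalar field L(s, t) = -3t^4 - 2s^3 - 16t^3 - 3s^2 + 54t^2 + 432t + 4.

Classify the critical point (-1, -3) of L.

local minimum

The mixed partial ∂²L/∂s∂t is 0, so the Hessian at any point is diag(L_ss, L_tt) = diag(-6(2s + 1), 12(-3t^2 - 8t + 9)).
At (-1, -3): H = diag(6, 72).
Both eigenvalues are positive, so H is positive definite: a local minimum.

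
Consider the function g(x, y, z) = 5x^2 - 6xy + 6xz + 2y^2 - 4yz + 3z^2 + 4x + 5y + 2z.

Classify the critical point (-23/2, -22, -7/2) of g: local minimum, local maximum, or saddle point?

The Hessian is constant: H = [[10, -6, 6], [-6, 4, -4], [6, -4, 6]].
Leading principal minors: Δ₁ = 10, Δ₂ = 4, Δ₃ = 8.
All leading minors are positive, so H is positive definite: a local minimum.

local minimum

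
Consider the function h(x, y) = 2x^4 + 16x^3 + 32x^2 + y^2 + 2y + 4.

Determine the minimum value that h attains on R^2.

3

h(x,y) separates as P(x) + Q(y) + 4, so its minimum is min P + min Q + 4.
P'(x) = 8x(x + 2)(x + 4) vanishes at x ∈ {-4, -2, 0}; Q'(y) = 2y + 2 vanishes at y ∈ {-1}.
Local minima of P (where P''>0): P(-4)=0, P(0)=0. Local minima of Q: Q(-1)=-1.
So the global minimum of h is P(-4) + Q(-1) + 4 = 0 − 1 + 4 = 3, attained at (-4, -1).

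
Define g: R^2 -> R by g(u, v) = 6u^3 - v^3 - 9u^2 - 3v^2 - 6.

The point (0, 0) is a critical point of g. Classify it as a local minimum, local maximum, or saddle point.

local maximum

The mixed partial ∂²g/∂u∂v is 0, so the Hessian at any point is diag(g_uu, g_vv) = diag(18(2u - 1), -6(v + 1)).
At (0, 0): H = diag(-18, -6).
Both eigenvalues are negative, so H is negative definite: a local maximum.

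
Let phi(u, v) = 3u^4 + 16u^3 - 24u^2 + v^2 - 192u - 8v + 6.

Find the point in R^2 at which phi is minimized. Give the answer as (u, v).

(2, 4)

phi(u,v) separates as P(u) + Q(v) + 6, so its minimum is min P + min Q + 6.
P'(u) = 12(u - 2)(u + 2)(u + 4) vanishes at u ∈ {-4, -2, 2}; Q'(v) = 2v - 8 vanishes at v ∈ {4}.
Local minima of P (where P''>0): P(-4)=128, P(2)=-304. Local minima of Q: Q(4)=-16.
So the global minimum of phi is P(2) + Q(4) + 6 = -304 − 16 + 6 = -314, attained at (2, 4).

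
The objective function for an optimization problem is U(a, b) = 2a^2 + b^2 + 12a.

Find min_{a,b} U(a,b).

-18

U(a,b) separates as P(a) + Q(b), so its minimum is min P + min Q.
P'(a) = 4a + 12 vanishes at a ∈ {-3}; Q'(b) = 2b vanishes at b ∈ {0}.
Local minima of P (where P''>0): P(-3)=-18. Local minima of Q: Q(0)=0.
So the global minimum of U is P(-3) + Q(0) = -18 + 0 = -18, attained at (-3, 0).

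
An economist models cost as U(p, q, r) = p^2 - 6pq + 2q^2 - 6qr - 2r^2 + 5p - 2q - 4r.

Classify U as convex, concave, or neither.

neither

U is quadratic, so its Hessian is the constant matrix H = [[2, -6, 0], [-6, 4, -6], [0, -6, -4]].
Leading principal minors: 2, -28, 40.
Neither pattern holds ⇒ H is indefinite ⇒ neither convex nor concave.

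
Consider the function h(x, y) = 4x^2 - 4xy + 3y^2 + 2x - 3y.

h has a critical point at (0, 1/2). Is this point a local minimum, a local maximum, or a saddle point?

The Hessian of h is constant: H = [[8, -4], [-4, 6]].
det(H) = 8·6 − (-4)² = 32.
det(H) > 0 and tr(H) = 14 > 0, so H is positive definite and the point is a local minimum.

local minimum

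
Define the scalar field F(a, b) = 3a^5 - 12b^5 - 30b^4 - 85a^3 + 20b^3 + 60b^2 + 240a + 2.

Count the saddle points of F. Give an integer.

8

F separates as a function of a plus a function of b, so ∇F=0 decouples.
∂F/∂a = 15(a - 4)(a - 1)(a + 1)(a + 4) = 0 at a ∈ {-4, -1, 1, 4}; ∂F/∂b = -60b(b - 1)(b + 1)(b + 2) = 0 at b ∈ {-2, -1, 0, 1}.
The Hessian is diagonal: diag(F_aa, F_bb). Second derivatives: F_aa(-4)=-1800, F_aa(-1)=450, F_aa(1)=-450, F_aa(4)=1800; F_bb(-2)=360, F_bb(-1)=-120, F_bb(0)=120, F_bb(1)=-360.
Saddle points occur where the two diagonal entries have opposite signs: (-4, -2), (-4, 0), (-1, -1), (-1, 1), (1, -2), (1, 0), (4, -1), (4, 1). Count: 8.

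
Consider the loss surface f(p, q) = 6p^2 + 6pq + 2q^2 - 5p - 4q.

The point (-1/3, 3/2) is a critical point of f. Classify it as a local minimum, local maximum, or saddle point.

local minimum

The Hessian of f is constant: H = [[12, 6], [6, 4]].
det(H) = 12·4 − 6² = 12.
det(H) > 0 and tr(H) = 16 > 0, so H is positive definite and the point is a local minimum.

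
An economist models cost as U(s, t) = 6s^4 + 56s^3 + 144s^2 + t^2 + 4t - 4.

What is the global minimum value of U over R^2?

U(s,t) separates as P(s) + Q(t) − 4, so its minimum is min P + min Q − 4.
P'(s) = 24s(s + 3)(s + 4) vanishes at s ∈ {-4, -3, 0}; Q'(t) = 2(t + 2) vanishes at t ∈ {-2}.
Local minima of P (where P''>0): P(-4)=256, P(0)=0. Local minima of Q: Q(-2)=-4.
So the global minimum of U is P(0) + Q(-2) − 4 = 0 − 4 − 4 = -8, attained at (0, -2).

-8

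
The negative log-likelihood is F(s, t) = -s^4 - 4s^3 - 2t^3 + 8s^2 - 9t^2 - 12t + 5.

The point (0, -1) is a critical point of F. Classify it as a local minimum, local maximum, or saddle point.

saddle point

The mixed partial ∂²F/∂s∂t is 0, so the Hessian at any point is diag(F_ss, F_tt) = diag(4(-3s^2 - 6s + 4), -6(2t + 3)).
At (0, -1): H = diag(16, -6).
The eigenvalues have opposite signs, so H is indefinite: a saddle point.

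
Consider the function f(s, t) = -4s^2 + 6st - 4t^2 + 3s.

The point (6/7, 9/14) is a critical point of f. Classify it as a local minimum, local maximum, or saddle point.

local maximum

The Hessian of f is constant: H = [[-8, 6], [6, -8]].
det(H) = (-8)·(-8) − 6² = 28.
det(H) > 0 and tr(H) = -16 < 0, so H is negative definite and the point is a local maximum.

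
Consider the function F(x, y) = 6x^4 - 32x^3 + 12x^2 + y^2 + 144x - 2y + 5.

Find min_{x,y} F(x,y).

F(x,y) separates as P(x) + Q(y) + 5, so its minimum is min P + min Q + 5.
P'(x) = 24(x - 3)(x - 2)(x + 1) vanishes at x ∈ {-1, 2, 3}; Q'(y) = 2y - 2 vanishes at y ∈ {1}.
Local minima of P (where P''>0): P(-1)=-94, P(3)=162. Local minima of Q: Q(1)=-1.
So the global minimum of F is P(-1) + Q(1) + 5 = -94 − 1 + 5 = -90, attained at (-1, 1).

-90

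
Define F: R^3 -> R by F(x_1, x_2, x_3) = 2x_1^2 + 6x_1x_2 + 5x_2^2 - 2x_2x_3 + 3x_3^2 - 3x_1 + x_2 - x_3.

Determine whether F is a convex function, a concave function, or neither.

F is quadratic, so its Hessian is the constant matrix H = [[4, 6, 0], [6, 10, -2], [0, -2, 6]].
Leading principal minors: 4, 4, 8.
All positive ⇒ H ≻ 0 ⇒ convex.

convex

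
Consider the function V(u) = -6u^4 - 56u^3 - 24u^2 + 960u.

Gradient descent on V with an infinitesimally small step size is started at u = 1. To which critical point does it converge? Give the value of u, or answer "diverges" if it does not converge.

-4

V'(u) = -24(u - 2)(u + 4)(u + 5), so V'(1) = 720.
Gradient descent moves in the -V' direction, i.e. u is decreasing.
The nearest critical point in that direction is u = -4, where V'' = 144 > 0 (a local minimum). The iterate converges there.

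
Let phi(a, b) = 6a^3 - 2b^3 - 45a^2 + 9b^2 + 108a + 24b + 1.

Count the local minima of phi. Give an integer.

phi separates as a function of a plus a function of b, so ∇phi=0 decouples.
∂phi/∂a = 18(a - 3)(a - 2) = 0 at a ∈ {2, 3}; ∂phi/∂b = -6(b - 4)(b + 1) = 0 at b ∈ {-1, 4}.
The Hessian is diagonal: diag(phi_aa, phi_bb). Second derivatives: phi_aa(2)=-18, phi_aa(3)=18; phi_bb(-1)=30, phi_bb(4)=-30.
Local minima occur where both diagonal entries positive: (3, -1). Count: 1.

1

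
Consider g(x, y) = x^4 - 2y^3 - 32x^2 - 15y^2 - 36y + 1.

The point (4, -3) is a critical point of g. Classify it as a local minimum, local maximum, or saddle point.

The mixed partial ∂²g/∂x∂y is 0, so the Hessian at any point is diag(g_xx, g_yy) = diag(4(3x^2 - 16), -6(2y + 5)).
At (4, -3): H = diag(128, 6).
Both eigenvalues are positive, so H is positive definite: a local minimum.

local minimum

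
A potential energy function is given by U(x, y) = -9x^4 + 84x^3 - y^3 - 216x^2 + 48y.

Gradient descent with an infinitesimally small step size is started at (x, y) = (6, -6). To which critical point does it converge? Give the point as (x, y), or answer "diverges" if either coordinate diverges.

diverges

U is separable, so gradient descent decouples: x follows -∂U/∂x, y follows -∂U/∂y.
∂U/∂x = -36x(x - 4)(x - 3); at x=6 this is -1296, so x increases.
∂U/∂y = -3(y - 4)(y + 4); at y=-6 this is -60, so y increases.
The x-coordinate has no critical point in that direction and runs off to infinity.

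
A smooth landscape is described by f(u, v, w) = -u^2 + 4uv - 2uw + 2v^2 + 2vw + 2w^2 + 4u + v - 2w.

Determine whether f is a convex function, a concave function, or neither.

neither

f is quadratic, so its Hessian is the constant matrix H = [[-2, 4, -2], [4, 4, 2], [-2, 2, 4]].
Leading principal minors: -2, -24, -136.
Neither pattern holds ⇒ H is indefinite ⇒ neither convex nor concave.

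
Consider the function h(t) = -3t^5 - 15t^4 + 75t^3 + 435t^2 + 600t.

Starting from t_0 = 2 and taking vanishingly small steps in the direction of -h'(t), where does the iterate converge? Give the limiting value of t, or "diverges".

-1

h'(t) = -15(t - 4)(t + 1)(t + 2)(t + 5), so h'(2) = 2520.
Gradient descent moves in the -h' direction, i.e. t is decreasing.
The nearest critical point in that direction is t = -1, where h'' = 300 > 0 (a local minimum). The iterate converges there.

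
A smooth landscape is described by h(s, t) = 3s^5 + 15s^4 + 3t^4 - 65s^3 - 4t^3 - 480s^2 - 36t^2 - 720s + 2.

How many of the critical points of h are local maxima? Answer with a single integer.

h separates as a function of s plus a function of t, so ∇h=0 decouples.
∂h/∂s = 15(s - 4)(s + 1)(s + 3)(s + 4) = 0 at s ∈ {-4, -3, -1, 4}; ∂h/∂t = 12t(t - 3)(t + 2) = 0 at t ∈ {-2, 0, 3}.
The Hessian is diagonal: diag(h_ss, h_tt). Second derivatives: h_ss(-4)=-360, h_ss(-3)=210, h_ss(-1)=-450, h_ss(4)=4200; h_tt(-2)=120, h_tt(0)=-72, h_tt(3)=180.
Local maxima occur where both diagonal entries negative: (-4, 0), (-1, 0). Count: 2.

2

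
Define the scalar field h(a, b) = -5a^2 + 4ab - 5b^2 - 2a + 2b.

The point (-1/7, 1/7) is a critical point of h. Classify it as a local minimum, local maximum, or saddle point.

The Hessian of h is constant: H = [[-10, 4], [4, -10]].
det(H) = (-10)·(-10) − 4² = 84.
det(H) > 0 and tr(H) = -20 < 0, so H is negative definite and the point is a local maximum.

local maximum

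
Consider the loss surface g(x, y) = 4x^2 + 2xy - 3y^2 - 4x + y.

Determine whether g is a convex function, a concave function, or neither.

neither

g is quadratic, so its Hessian is the constant matrix H = [[8, 2], [2, -6]].
det(H) = -52, tr(H) = 2.
det(H) < 0, so H is indefinite: neither convex nor concave.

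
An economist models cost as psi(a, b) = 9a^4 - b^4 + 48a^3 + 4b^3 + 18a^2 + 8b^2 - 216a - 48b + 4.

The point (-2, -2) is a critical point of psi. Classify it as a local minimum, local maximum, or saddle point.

The mixed partial ∂²psi/∂a∂b is 0, so the Hessian at any point is diag(psi_aa, psi_bb) = diag(36(3a^2 + 8a + 1), 4(-3b^2 + 6b + 4)).
At (-2, -2): H = diag(-108, -80).
Both eigenvalues are negative, so H is negative definite: a local maximum.

local maximum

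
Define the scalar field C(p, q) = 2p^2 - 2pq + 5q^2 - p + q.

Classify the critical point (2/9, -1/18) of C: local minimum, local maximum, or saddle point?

local minimum

The Hessian of C is constant: H = [[4, -2], [-2, 10]].
det(H) = 4·10 − (-2)² = 36.
det(H) > 0 and tr(H) = 14 > 0, so H is positive definite and the point is a local minimum.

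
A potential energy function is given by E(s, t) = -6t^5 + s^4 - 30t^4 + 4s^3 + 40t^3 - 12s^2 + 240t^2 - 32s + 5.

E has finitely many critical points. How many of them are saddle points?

6

E separates as a function of s plus a function of t, so ∇E=0 decouples.
∂E/∂s = 4(s - 2)(s + 1)(s + 4) = 0 at s ∈ {-4, -1, 2}; ∂E/∂t = -30t(t - 2)(t + 2)(t + 4) = 0 at t ∈ {-4, -2, 0, 2}.
The Hessian is diagonal: diag(E_ss, E_tt). Second derivatives: E_ss(-4)=72, E_ss(-1)=-36, E_ss(2)=72; E_tt(-4)=1440, E_tt(-2)=-480, E_tt(0)=480, E_tt(2)=-1440.
Saddle points occur where the two diagonal entries have opposite signs: (-4, -2), (-4, 2), (-1, -4), (-1, 0), (2, -2), (2, 2). Count: 6.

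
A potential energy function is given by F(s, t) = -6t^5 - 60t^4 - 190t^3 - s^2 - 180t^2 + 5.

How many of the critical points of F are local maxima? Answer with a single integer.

F separates as a function of s plus a function of t, so ∇F=0 decouples.
∂F/∂s = -2s = 0 at s ∈ {0}; ∂F/∂t = -30t(t + 1)(t + 3)(t + 4) = 0 at t ∈ {-4, -3, -1, 0}.
The Hessian is diagonal: diag(F_ss, F_tt). Second derivatives: F_ss(0)=-2; F_tt(-4)=360, F_tt(-3)=-180, F_tt(-1)=180, F_tt(0)=-360.
Local maxima occur where both diagonal entries negative: (0, -3), (0, 0). Count: 2.

2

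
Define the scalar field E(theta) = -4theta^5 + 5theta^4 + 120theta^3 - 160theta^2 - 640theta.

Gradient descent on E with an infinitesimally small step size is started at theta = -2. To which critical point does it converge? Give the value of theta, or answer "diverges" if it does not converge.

-4

E'(theta) = -20(theta - 4)(theta - 2)(theta + 1)(theta + 4), so E'(-2) = 960.
Gradient descent moves in the -E' direction, i.e. theta is decreasing.
The nearest critical point in that direction is theta = -4, where E'' = 2880 > 0 (a local minimum). The iterate converges there.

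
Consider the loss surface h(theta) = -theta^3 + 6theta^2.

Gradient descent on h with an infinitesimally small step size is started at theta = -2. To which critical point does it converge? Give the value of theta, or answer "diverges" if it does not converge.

0

h'(theta) = -3theta(theta - 4), so h'(-2) = -36.
Gradient descent moves in the -h' direction, i.e. theta is increasing.
The nearest critical point in that direction is theta = 0, where h'' = 12 > 0 (a local minimum). The iterate converges there.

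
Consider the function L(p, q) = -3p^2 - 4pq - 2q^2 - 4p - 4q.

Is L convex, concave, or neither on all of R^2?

L is quadratic, so its Hessian is the constant matrix H = [[-6, -4], [-4, -4]].
det(H) = 8, tr(H) = -10.
det(H) > 0 and tr(H) < 0, so H is negative definite everywhere: concave.

concave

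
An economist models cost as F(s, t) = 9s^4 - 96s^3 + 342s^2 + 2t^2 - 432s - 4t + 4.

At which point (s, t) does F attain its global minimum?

F(s,t) separates as P(s) + Q(t) + 4, so its minimum is min P + min Q + 4.
P'(s) = 36(s - 4)(s - 3)(s - 1) vanishes at s ∈ {1, 3, 4}; Q'(t) = 4(t - 1) vanishes at t ∈ {1}.
Local minima of P (where P''>0): P(1)=-177, P(4)=-96. Local minima of Q: Q(1)=-2.
So the global minimum of F is P(1) + Q(1) + 4 = -177 − 2 + 4 = -175, attained at (1, 1).

(1, 1)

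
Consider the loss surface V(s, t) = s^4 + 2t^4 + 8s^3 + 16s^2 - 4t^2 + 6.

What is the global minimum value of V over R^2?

V(s,t) separates as P(s) + Q(t) + 6, so its minimum is min P + min Q + 6.
P'(s) = 4s(s + 2)(s + 4) vanishes at s ∈ {-4, -2, 0}; Q'(t) = 8t(t - 1)(t + 1) vanishes at t ∈ {-1, 0, 1}.
Local minima of P (where P''>0): P(-4)=0, P(0)=0. Local minima of Q: Q(-1)=-2, Q(1)=-2.
So the global minimum of V is P(-4) + Q(-1) + 6 = 0 − 2 + 6 = 4, attained at (-4, -1).

4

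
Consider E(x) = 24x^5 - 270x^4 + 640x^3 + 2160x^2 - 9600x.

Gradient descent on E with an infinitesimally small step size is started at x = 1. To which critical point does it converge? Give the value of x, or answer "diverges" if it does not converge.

2

E'(x) = 120(x - 5)(x - 4)(x - 2)(x + 2), so E'(1) = -4320.
Gradient descent moves in the -E' direction, i.e. x is increasing.
The nearest critical point in that direction is x = 2, where E'' = 2880 > 0 (a local minimum). The iterate converges there.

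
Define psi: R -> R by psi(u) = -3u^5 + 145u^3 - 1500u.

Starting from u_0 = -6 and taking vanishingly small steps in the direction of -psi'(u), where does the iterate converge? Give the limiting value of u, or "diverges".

-5

psi'(u) = -15(u - 5)(u - 2)(u + 2)(u + 5), so psi'(-6) = -5280.
Gradient descent moves in the -psi' direction, i.e. u is increasing.
The nearest critical point in that direction is u = -5, where psi'' = 3150 > 0 (a local minimum). The iterate converges there.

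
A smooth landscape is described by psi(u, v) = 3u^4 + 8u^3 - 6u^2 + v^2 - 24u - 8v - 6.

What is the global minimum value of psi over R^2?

-41

psi(u,v) separates as P(u) + Q(v) − 6, so its minimum is min P + min Q − 6.
P'(u) = 12(u - 1)(u + 1)(u + 2) vanishes at u ∈ {-2, -1, 1}; Q'(v) = 2v - 8 vanishes at v ∈ {4}.
Local minima of P (where P''>0): P(-2)=8, P(1)=-19. Local minima of Q: Q(4)=-16.
So the global minimum of psi is P(1) + Q(4) − 6 = -19 − 16 − 6 = -41, attained at (1, 4).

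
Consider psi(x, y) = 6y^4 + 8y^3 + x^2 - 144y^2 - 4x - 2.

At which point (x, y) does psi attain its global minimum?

(2, -4)

psi(x,y) separates as P(x) + Q(y) − 2, so its minimum is min P + min Q − 2.
P'(x) = 2x - 4 vanishes at x ∈ {2}; Q'(y) = 24y(y - 3)(y + 4) vanishes at y ∈ {-4, 0, 3}.
Local minima of P (where P''>0): P(2)=-4. Local minima of Q: Q(-4)=-1280, Q(3)=-594.
So the global minimum of psi is P(2) + Q(-4) − 2 = -4 − 1280 − 2 = -1286, attained at (2, -4).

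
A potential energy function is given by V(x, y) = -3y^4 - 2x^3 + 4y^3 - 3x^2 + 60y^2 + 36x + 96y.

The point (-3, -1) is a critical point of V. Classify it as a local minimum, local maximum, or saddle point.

local minimum

The mixed partial ∂²V/∂x∂y is 0, so the Hessian at any point is diag(V_xx, V_yy) = diag(-6(2x + 1), 12(-3y^2 + 2y + 10)).
At (-3, -1): H = diag(30, 60).
Both eigenvalues are positive, so H is positive definite: a local minimum.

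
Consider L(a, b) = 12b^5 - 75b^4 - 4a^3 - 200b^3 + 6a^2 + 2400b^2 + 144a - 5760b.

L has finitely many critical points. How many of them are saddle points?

4

L separates as a function of a plus a function of b, so ∇L=0 decouples.
∂L/∂a = -12(a - 4)(a + 3) = 0 at a ∈ {-3, 4}; ∂L/∂b = 60(b - 4)(b - 3)(b - 2)(b + 4) = 0 at b ∈ {-4, 2, 3, 4}.
The Hessian is diagonal: diag(L_aa, L_bb). Second derivatives: L_aa(-3)=84, L_aa(4)=-84; L_bb(-4)=-20160, L_bb(2)=720, L_bb(3)=-420, L_bb(4)=960.
Saddle points occur where the two diagonal entries have opposite signs: (-3, -4), (-3, 3), (4, 2), (4, 4). Count: 4.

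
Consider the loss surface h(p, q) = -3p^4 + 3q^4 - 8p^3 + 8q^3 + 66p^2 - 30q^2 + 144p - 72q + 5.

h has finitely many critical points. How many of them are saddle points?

5

h separates as a function of p plus a function of q, so ∇h=0 decouples.
∂h/∂p = -12(p - 3)(p + 1)(p + 4) = 0 at p ∈ {-4, -1, 3}; ∂h/∂q = 12(q - 2)(q + 1)(q + 3) = 0 at q ∈ {-3, -1, 2}.
The Hessian is diagonal: diag(h_pp, h_qq). Second derivatives: h_pp(-4)=-252, h_pp(-1)=144, h_pp(3)=-336; h_qq(-3)=120, h_qq(-1)=-72, h_qq(2)=180.
Saddle points occur where the two diagonal entries have opposite signs: (-4, -3), (-4, 2), (-1, -1), (3, -3), (3, 2). Count: 5.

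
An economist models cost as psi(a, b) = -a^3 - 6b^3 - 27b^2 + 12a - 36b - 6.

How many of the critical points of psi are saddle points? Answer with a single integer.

psi separates as a function of a plus a function of b, so ∇psi=0 decouples.
∂psi/∂a = -3(a - 2)(a + 2) = 0 at a ∈ {-2, 2}; ∂psi/∂b = -18(b + 1)(b + 2) = 0 at b ∈ {-2, -1}.
The Hessian is diagonal: diag(psi_aa, psi_bb). Second derivatives: psi_aa(-2)=12, psi_aa(2)=-12; psi_bb(-2)=18, psi_bb(-1)=-18.
Saddle points occur where the two diagonal entries have opposite signs: (-2, -1), (2, -2). Count: 2.

2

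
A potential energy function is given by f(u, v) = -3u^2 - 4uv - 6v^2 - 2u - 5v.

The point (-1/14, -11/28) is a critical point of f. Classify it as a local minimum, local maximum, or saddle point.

The Hessian of f is constant: H = [[-6, -4], [-4, -12]].
det(H) = (-6)·(-12) − (-4)² = 56.
det(H) > 0 and tr(H) = -18 < 0, so H is negative definite and the point is a local maximum.

local maximum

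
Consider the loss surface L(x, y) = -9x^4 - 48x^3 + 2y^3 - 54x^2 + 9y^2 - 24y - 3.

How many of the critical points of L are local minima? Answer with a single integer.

1

L separates as a function of x plus a function of y, so ∇L=0 decouples.
∂L/∂x = -36x(x + 1)(x + 3) = 0 at x ∈ {-3, -1, 0}; ∂L/∂y = 6(y - 1)(y + 4) = 0 at y ∈ {-4, 1}.
The Hessian is diagonal: diag(L_xx, L_yy). Second derivatives: L_xx(-3)=-216, L_xx(-1)=72, L_xx(0)=-108; L_yy(-4)=-30, L_yy(1)=30.
Local minima occur where both diagonal entries positive: (-1, 1). Count: 1.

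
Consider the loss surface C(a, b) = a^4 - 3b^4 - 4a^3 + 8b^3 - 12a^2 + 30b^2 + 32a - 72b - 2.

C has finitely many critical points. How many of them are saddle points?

5

C separates as a function of a plus a function of b, so ∇C=0 decouples.
∂C/∂a = 4(a - 4)(a - 1)(a + 2) = 0 at a ∈ {-2, 1, 4}; ∂C/∂b = -12(b - 3)(b - 1)(b + 2) = 0 at b ∈ {-2, 1, 3}.
The Hessian is diagonal: diag(C_aa, C_bb). Second derivatives: C_aa(-2)=72, C_aa(1)=-36, C_aa(4)=72; C_bb(-2)=-180, C_bb(1)=72, C_bb(3)=-120.
Saddle points occur where the two diagonal entries have opposite signs: (-2, -2), (-2, 3), (1, 1), (4, -2), (4, 3). Count: 5.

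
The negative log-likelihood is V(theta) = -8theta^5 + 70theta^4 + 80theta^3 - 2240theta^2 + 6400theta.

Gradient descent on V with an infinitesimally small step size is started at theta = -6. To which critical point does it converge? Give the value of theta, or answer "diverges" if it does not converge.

-4

V'(theta) = -40(theta - 5)(theta - 4)(theta - 2)(theta + 4), so V'(-6) = -70400.
Gradient descent moves in the -V' direction, i.e. theta is increasing.
The nearest critical point in that direction is theta = -4, where V'' = 17280 > 0 (a local minimum). The iterate converges there.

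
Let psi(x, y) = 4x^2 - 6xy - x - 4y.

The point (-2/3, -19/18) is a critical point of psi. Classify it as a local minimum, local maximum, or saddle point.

The Hessian of psi is constant: H = [[8, -6], [-6, 0]].
det(H) = 8·0 − (-6)² = -36.
Since det(H) < 0, H is indefinite and the critical point is a saddle point.

saddle point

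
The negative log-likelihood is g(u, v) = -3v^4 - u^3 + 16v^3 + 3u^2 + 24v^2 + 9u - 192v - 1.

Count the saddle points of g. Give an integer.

g separates as a function of u plus a function of v, so ∇g=0 decouples.
∂g/∂u = -3(u - 3)(u + 1) = 0 at u ∈ {-1, 3}; ∂g/∂v = -12(v - 4)(v - 2)(v + 2) = 0 at v ∈ {-2, 2, 4}.
The Hessian is diagonal: diag(g_uu, g_vv). Second derivatives: g_uu(-1)=12, g_uu(3)=-12; g_vv(-2)=-288, g_vv(2)=96, g_vv(4)=-144.
Saddle points occur where the two diagonal entries have opposite signs: (-1, -2), (-1, 4), (3, 2). Count: 3.

3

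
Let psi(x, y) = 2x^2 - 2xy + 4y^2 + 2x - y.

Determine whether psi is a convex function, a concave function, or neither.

psi is quadratic, so its Hessian is the constant matrix H = [[4, -2], [-2, 8]].
det(H) = 28, tr(H) = 12.
det(H) > 0 and tr(H) > 0, so H is positive definite everywhere: convex.

convex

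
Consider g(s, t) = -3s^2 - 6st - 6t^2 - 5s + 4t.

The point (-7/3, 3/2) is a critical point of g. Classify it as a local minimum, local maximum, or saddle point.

local maximum

The Hessian of g is constant: H = [[-6, -6], [-6, -12]].
det(H) = (-6)·(-12) − (-6)² = 36.
det(H) > 0 and tr(H) = -18 < 0, so H is negative definite and the point is a local maximum.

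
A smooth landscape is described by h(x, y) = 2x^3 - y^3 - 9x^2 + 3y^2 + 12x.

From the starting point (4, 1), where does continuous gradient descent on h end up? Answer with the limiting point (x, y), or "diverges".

h is separable, so gradient descent decouples: x follows -∂h/∂x, y follows -∂h/∂y.
∂h/∂x = 6(x - 2)(x - 1); at x=4 this is 36, so x decreases.
∂h/∂y = -3y(y - 2); at y=1 this is 3, so y decreases.
x converges to its nearest critical value 2 (a local min of the x-part); y converges to 0. The iterate converges to (2, 0).

(2, 0)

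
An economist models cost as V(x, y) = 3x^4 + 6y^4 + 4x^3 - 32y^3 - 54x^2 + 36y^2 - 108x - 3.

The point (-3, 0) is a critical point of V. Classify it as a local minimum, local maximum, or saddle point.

local minimum

The mixed partial ∂²V/∂x∂y is 0, so the Hessian at any point is diag(V_xx, V_yy) = diag(12(3x^2 + 2x - 9), 24(3y^2 - 8y + 3)).
At (-3, 0): H = diag(144, 72).
Both eigenvalues are positive, so H is positive definite: a local minimum.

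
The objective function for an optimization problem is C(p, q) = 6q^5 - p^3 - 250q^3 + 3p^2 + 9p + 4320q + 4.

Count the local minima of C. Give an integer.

C separates as a function of p plus a function of q, so ∇C=0 decouples.
∂C/∂p = -3(p - 3)(p + 1) = 0 at p ∈ {-1, 3}; ∂C/∂q = 30(q - 4)(q - 3)(q + 3)(q + 4) = 0 at q ∈ {-4, -3, 3, 4}.
The Hessian is diagonal: diag(C_pp, C_qq). Second derivatives: C_pp(-1)=12, C_pp(3)=-12; C_qq(-4)=-1680, C_qq(-3)=1260, C_qq(3)=-1260, C_qq(4)=1680.
Local minima occur where both diagonal entries positive: (-1, -3), (-1, 4). Count: 2.

2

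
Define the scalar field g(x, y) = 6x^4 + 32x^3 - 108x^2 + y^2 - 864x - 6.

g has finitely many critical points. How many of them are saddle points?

1

g separates as a function of x plus a function of y, so ∇g=0 decouples.
∂g/∂x = 24(x - 3)(x + 3)(x + 4) = 0 at x ∈ {-4, -3, 3}; ∂g/∂y = 2y = 0 at y ∈ {0}.
The Hessian is diagonal: diag(g_xx, g_yy). Second derivatives: g_xx(-4)=168, g_xx(-3)=-144, g_xx(3)=1008; g_yy(0)=2.
Saddle points occur where the two diagonal entries have opposite signs: (-3, 0). Count: 1.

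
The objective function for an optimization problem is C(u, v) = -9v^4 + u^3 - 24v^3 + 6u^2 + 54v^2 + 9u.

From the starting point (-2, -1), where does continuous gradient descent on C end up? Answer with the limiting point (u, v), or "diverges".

(-1, 0)

C is separable, so gradient descent decouples: u follows -∂C/∂u, v follows -∂C/∂v.
∂C/∂u = 3(u + 1)(u + 3); at u=-2 this is -3, so u increases.
∂C/∂v = -36v(v - 1)(v + 3); at v=-1 this is -144, so v increases.
u converges to its nearest critical value -1 (a local min of the u-part); v converges to 0. The iterate converges to (-1, 0).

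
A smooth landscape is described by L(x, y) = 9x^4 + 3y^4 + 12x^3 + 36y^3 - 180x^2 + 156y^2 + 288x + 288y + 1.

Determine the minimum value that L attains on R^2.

L(x,y) separates as P(x) + Q(y) + 1, so its minimum is min P + min Q + 1.
P'(x) = 36(x - 2)(x - 1)(x + 4) vanishes at x ∈ {-4, 1, 2}; Q'(y) = 12(y + 2)(y + 3)(y + 4) vanishes at y ∈ {-4, -3, -2}.
Local minima of P (where P''>0): P(-4)=-2496, P(2)=96. Local minima of Q: Q(-4)=-192, Q(-2)=-192.
So the global minimum of L is P(-4) + Q(-4) + 1 = -2496 − 192 + 1 = -2687, attained at (-4, -4).

-2687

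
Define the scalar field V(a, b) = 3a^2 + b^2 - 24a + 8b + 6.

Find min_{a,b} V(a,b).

-58

V(a,b) separates as P(a) + Q(b) + 6, so its minimum is min P + min Q + 6.
P'(a) = 6a - 24 vanishes at a ∈ {4}; Q'(b) = 2b + 8 vanishes at b ∈ {-4}.
Local minima of P (where P''>0): P(4)=-48. Local minima of Q: Q(-4)=-16.
So the global minimum of V is P(4) + Q(-4) + 6 = -48 − 16 + 6 = -58, attained at (4, -4).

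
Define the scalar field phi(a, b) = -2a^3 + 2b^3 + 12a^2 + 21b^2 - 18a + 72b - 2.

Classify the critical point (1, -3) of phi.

The mixed partial ∂²phi/∂a∂b is 0, so the Hessian at any point is diag(phi_aa, phi_bb) = diag(12(-a + 2), 6(2b + 7)).
At (1, -3): H = diag(12, 6).
Both eigenvalues are positive, so H is positive definite: a local minimum.

local minimum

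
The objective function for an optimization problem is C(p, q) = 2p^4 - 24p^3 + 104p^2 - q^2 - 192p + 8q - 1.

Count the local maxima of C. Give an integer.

1

C separates as a function of p plus a function of q, so ∇C=0 decouples.
∂C/∂p = 8(p - 4)(p - 3)(p - 2) = 0 at p ∈ {2, 3, 4}; ∂C/∂q = -2(q - 4) = 0 at q ∈ {4}.
The Hessian is diagonal: diag(C_pp, C_qq). Second derivatives: C_pp(2)=16, C_pp(3)=-8, C_pp(4)=16; C_qq(4)=-2.
Local maxima occur where both diagonal entries negative: (3, 4). Count: 1.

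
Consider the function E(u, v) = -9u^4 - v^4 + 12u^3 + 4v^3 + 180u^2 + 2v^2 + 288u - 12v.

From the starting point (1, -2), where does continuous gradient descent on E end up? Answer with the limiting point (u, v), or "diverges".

E is separable, so gradient descent decouples: u follows -∂E/∂u, v follows -∂E/∂v.
∂E/∂u = -36(u - 4)(u + 1)(u + 2); at u=1 this is 648, so u decreases.
∂E/∂v = -4(v - 3)(v - 1)(v + 1); at v=-2 this is 60, so v decreases.
The v-coordinate has no critical point in that direction and runs off to infinity.

diverges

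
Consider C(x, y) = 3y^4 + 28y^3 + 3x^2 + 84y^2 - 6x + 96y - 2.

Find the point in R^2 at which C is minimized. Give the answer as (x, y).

(1, -4)

C(x,y) separates as P(x) + Q(y) − 2, so its minimum is min P + min Q − 2.
P'(x) = 6x - 6 vanishes at x ∈ {1}; Q'(y) = 12(y + 1)(y + 2)(y + 4) vanishes at y ∈ {-4, -2, -1}.
Local minima of P (where P''>0): P(1)=-3. Local minima of Q: Q(-4)=-64, Q(-1)=-37.
So the global minimum of C is P(1) + Q(-4) − 2 = -3 − 64 − 2 = -69, attained at (1, -4).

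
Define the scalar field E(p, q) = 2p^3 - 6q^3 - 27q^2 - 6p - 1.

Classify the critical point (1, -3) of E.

local minimum

The mixed partial ∂²E/∂p∂q is 0, so the Hessian at any point is diag(E_pp, E_qq) = diag(12p, -18(2q + 3)).
At (1, -3): H = diag(12, 54).
Both eigenvalues are positive, so H is positive definite: a local minimum.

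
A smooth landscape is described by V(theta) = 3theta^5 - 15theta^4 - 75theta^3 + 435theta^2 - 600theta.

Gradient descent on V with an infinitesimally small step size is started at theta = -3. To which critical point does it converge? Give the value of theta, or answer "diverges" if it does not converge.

V'(theta) = 15(theta - 5)(theta - 2)(theta - 1)(theta + 4), so V'(-3) = -2400.
Gradient descent moves in the -V' direction, i.e. theta is increasing.
The nearest critical point in that direction is theta = 1, where V'' = 300 > 0 (a local minimum). The iterate converges there.

1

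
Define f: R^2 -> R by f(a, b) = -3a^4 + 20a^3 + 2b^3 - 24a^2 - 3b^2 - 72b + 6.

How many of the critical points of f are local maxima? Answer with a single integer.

f separates as a function of a plus a function of b, so ∇f=0 decouples.
∂f/∂a = -12a(a - 4)(a - 1) = 0 at a ∈ {0, 1, 4}; ∂f/∂b = 6(b - 4)(b + 3) = 0 at b ∈ {-3, 4}.
The Hessian is diagonal: diag(f_aa, f_bb). Second derivatives: f_aa(0)=-48, f_aa(1)=36, f_aa(4)=-144; f_bb(-3)=-42, f_bb(4)=42.
Local maxima occur where both diagonal entries negative: (0, -3), (4, -3). Count: 2.

2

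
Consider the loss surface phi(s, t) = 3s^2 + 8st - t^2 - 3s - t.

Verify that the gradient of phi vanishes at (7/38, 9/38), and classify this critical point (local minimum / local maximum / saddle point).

saddle point

∇phi = (6s + 8t - 3, 8s - 2t - 1); substituting (7/38, 9/38) gives ∇phi = (0, 0), so (7/38, 9/38) is indeed a critical point.
The Hessian of phi is constant: H = [[6, 8], [8, -2]].
det(H) = 6·(-2) − 8² = -76.
Since det(H) < 0, H is indefinite and the critical point is a saddle point.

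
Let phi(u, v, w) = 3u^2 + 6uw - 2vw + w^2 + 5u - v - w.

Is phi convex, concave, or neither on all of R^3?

neither

phi is quadratic, so its Hessian is the constant matrix H = [[6, 0, 6], [0, 0, -2], [6, -2, 2]].
Leading principal minors: 6, 0, -24.
Neither pattern holds ⇒ H is indefinite ⇒ neither convex nor concave.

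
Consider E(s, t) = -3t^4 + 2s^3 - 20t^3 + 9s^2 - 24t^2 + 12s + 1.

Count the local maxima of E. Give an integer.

E separates as a function of s plus a function of t, so ∇E=0 decouples.
∂E/∂s = 6(s + 1)(s + 2) = 0 at s ∈ {-2, -1}; ∂E/∂t = -12t(t + 1)(t + 4) = 0 at t ∈ {-4, -1, 0}.
The Hessian is diagonal: diag(E_ss, E_tt). Second derivatives: E_ss(-2)=-6, E_ss(-1)=6; E_tt(-4)=-144, E_tt(-1)=36, E_tt(0)=-48.
Local maxima occur where both diagonal entries negative: (-2, -4), (-2, 0). Count: 2.

2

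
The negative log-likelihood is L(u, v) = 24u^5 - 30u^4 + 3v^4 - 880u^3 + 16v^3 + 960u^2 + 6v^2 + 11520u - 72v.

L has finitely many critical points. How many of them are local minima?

4

L separates as a function of u plus a function of v, so ∇L=0 decouples.
∂L/∂u = 120(u - 4)(u - 3)(u + 2)(u + 4) = 0 at u ∈ {-4, -2, 3, 4}; ∂L/∂v = 12(v - 1)(v + 2)(v + 3) = 0 at v ∈ {-3, -2, 1}.
The Hessian is diagonal: diag(L_uu, L_vv). Second derivatives: L_uu(-4)=-13440, L_uu(-2)=7200, L_uu(3)=-4200, L_uu(4)=5760; L_vv(-3)=48, L_vv(-2)=-36, L_vv(1)=144.
Local minima occur where both diagonal entries positive: (-2, -3), (-2, 1), (4, -3), (4, 1). Count: 4.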